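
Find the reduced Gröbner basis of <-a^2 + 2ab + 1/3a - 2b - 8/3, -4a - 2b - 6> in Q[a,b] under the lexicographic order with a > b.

f_1 = -a^2 + 2ab + 1/3a - 2b - 8/3, LT = a^2.
f_2 = -4a - 2b - 6, LT = a.

S(f_1,f_2): lcm = a^2. S = -5/2ab - 11/6a + 2b + 8/3.
  reduce S modulo (f_1, f_2):
  remainder 5/4b^2 + 20/3b + 65/12 ≠ 0; add g_3 = 5/4b^2 + 20/3b + 65/12 to the basis.

The other S-polynomials (S(f_1,g_3), S(f_2,g_3)) all reduce to 0 modulo the current basis, so we have a Gröbner basis.
Inter-reduce: drop elements whose leading term is divisible by another's, tail-reduce, and make monic.

G = {a + 1/2b + 3/2, b^2 + 16/3b + 13/3}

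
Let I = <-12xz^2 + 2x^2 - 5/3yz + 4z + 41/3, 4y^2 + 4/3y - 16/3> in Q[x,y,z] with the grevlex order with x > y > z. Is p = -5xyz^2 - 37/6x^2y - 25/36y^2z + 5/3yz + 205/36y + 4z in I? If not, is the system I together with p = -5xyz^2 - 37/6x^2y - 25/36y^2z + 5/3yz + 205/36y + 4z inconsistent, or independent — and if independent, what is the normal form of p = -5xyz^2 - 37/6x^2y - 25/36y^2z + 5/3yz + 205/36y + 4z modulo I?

First compute the reduced Gröbner basis of I by Buchberger's algorithm.
f_1 = -12xz^2 + 2x^2 - 5/3yz + 4z + 41/3, LT = xz^2.
f_2 = 4y^2 + 4/3y - 16/3, LT = y^2.

The S-polynomials (S(f_1,f_2)) all reduce to 0 modulo the current basis, so we have a Gröbner basis.
Inter-reduce: drop elements whose leading term is divisible by another's, tail-reduce, and make monic.
Reduced Gröbner basis: {xz^2 - 1/6x^2 + 5/36yz - 1/3z - 41/36, y^2 + 1/3y - 4/3}.
Label its elements g_1 = xz^2 - 1/6x^2 + 5/36yz - 1/3z - 41/36, g_2 = y^2 + 1/3y - 4/3.

Reduce p = -5xyz^2 - 37/6x^2y - 25/36y^2z + 5/3yz + 205/36y + 4z modulo G:
  leading term xyz^2: subtract (-5y)·g_1 from -5xyz^2 - 37/6x^2y - 25/36y^2z + 5/3yz + 205/36y + 4z → -7x^2y + 4z
  leading term x^2y: no divisor's leading term divides it; move -7x^2y to the remainder.
  leading term z: no divisor's leading term divides it; move 4z to the remainder.
  normal form = -7x^2y + 4z.
The normal form is nonzero, so p ∉ I. Since p minus its normal form lies in I, I + (p) = I + (r) where r = -7x^2y + 4z; decide whether this ideal is the whole ring.
Run Buchberger on G together with r (pairs among the g_i already reduce to 0 since G is a Gröbner basis):
g_1 = xz^2 - 1/6x^2 + 5/36yz - 1/3z - 41/36, LT = xz^2.
g_2 = y^2 + 1/3y - 4/3, LT = y^2.
r = -7x^2y + 4z, LT = x^2y.

S(g_1,r): lcm = x^2yz^2. S = -1/6x^3y + 5/36xy^2z - 1/3xyz + 4/7z^3 - 41/36xy.
  reduce S modulo (g_1, g_2, r):
  remainder -41/108xyz + 4/7z^3 - 41/36xy + 17/189xz ≠ 0; add m_4 = -41/108xyz + 4/7z^3 - 41/36xy + 17/189xz to the basis.

S(g_2,r): lcm = x^2y^2. S = 1/3x^2y - 4/3x^2 + 4/7yz.
  reduce S modulo (g_1, g_2, r, m_4):
  remainder -4/3x^2 + 4/7yz + 4/21z ≠ 0; add m_5 = -4/3x^2 + 4/7yz + 4/21z to the basis.

S(g_1,m_4): lcm = xyz^2. S = 432/287z^4 - 1/6x^2y - 3xyz + 5/36y^2z + 68/287xz^2 - 1/3yz - 41/36y.
  reduce S modulo (g_1, g_2, r, m_4, m_5):
  remainder 432/287z^4 - 1296/287z^3 + 9xy - 204/287xz - 85837/216972yz - 41/36y + 9469/54243z + 17/63 ≠ 0; add m_6 = 432/287z^4 - 1296/287z^3 + 9xy - 204/287xz - 85837/216972yz - 41/36y + 9469/54243z + 17/63 to the basis.

S(g_2,m_4): lcm = xy^2z. S = 432/287yz^3 - 3xy^2 + 491/861xyz - 4/3xz.
  reduce S modulo (g_1, g_2, r, m_4, m_5, m_6):
  remainder 432/287yz^3 + 70704/82369z^3 - 204/287xy - 98696/82369xz - 4x ≠ 0; add m_7 = 432/287yz^3 + 70704/82369z^3 - 204/287xy - 98696/82369xz - 4x to the basis.

The other S-polynomials (S(g_1,g_2), S(r,m_4), S(g_1,m_5), S(g_2,m_5), S(r,m_5), S(m_4,m_5), S(g_1,m_6), S(g_2,m_6), S(r,m_6), S(m_4,m_6), S(m_5,m_6), S(g_1,m_7), S(g_2,m_7), S(r,m_7), S(m_4,m_7), S(m_5,m_7), S(m_6,m_7)) all reduce to 0 modulo the current basis, so we have a Gröbner basis.
Inter-reduce: drop elements whose leading term is divisible by another's, tail-reduce, and make monic.
Reduced Gröbner basis: {yz^3 + 491/861z^3 - 17/36xy - 12337/15498xz - 287/108x, z^4 - 3z^3 + 287/48xy - 17/36xz - 85837/326592yz - 11767/15552y + 9469/81648z + 697/3888, xyz - 432/287z^3 + 3xy - 68/287xz, xz^2 + 17/252yz - 5/14z - 41/36, x^2 - 3/7yz - 1/7z, y^2 + 1/3y - 4/3}.
The reduced Gröbner basis of I + (p) is {yz^3 + 491/861z^3 - 17/36xy - 12337/15498xz - 287/108x, z^4 - 3z^3 + 287/48xy - 17/36xz - 85837/326592yz - 11767/15552y + 9469/81648z + 697/3888, xyz - 432/287z^3 + 3xy - 68/287xz, xz^2 + 17/252yz - 5/14z - 41/36, x^2 - 3/7yz - 1/7z, y^2 + 1/3y - 4/3} ≠ {1}, a proper ideal, so the enlarged system stays consistent: p is independent of I, with normal form -7x^2y + 4z.

-5xyz^2 - 37/6x^2y - 25/36y^2z + 5/3yz + 205/36y + 4z is independent of I; its normal form modulo I is -7x^2y + 4z.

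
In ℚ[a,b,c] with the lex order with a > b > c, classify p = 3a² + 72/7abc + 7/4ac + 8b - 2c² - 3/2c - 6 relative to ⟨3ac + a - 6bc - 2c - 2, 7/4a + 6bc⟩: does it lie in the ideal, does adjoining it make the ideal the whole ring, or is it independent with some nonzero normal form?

First compute the reduced Gröbner basis of I by Buchberger's algorithm.
f_1 = 3ac + a - 6bc - 2c - 2, LT = ac.
f_2 = 7/4a + 6bc, LT = a.

S(f_1,f_2): lcm = ac. S = ⅓a - 24/7bc² - 2bc - ⅔c - ⅔.
  reduce S modulo (f_1, f_2):
  remainder -24/7bc² - 22/7bc - ⅔c - ⅔ ≠ 0; add h_3 = -24/7bc² - 22/7bc - ⅔c - ⅔ to the basis.

The other S-polynomials (S(f_1,h_3), S(f_2,h_3)) all reduce to 0 modulo the current basis, so we have a Gröbner basis.
Inter-reduce: drop elements whose leading term is divisible by another's, tail-reduce, and make monic.
Reduced Gröbner basis: {a + 24/7bc, bc² + 11/12bc + 7/36c + 7/36}.
Label its elements g_1 = a + 24/7bc, g_2 = bc² + 11/12bc + 7/36c + 7/36.

Reduce p = 3a² + 72/7abc + 7/4ac + 8b - 2c² - 3/2c - 6 modulo G:
  leading term a²: subtract (3a)·g_1 from 3a² + 72/7abc + 7/4ac + 8b - 2c² - 3/2c - 6 → 7/4ac + 8b - 2c² - 3/2c - 6
  leading term ac: subtract (7/4c)·g_1 from 7/4ac + 8b - 2c² - 3/2c - 6 → -6bc² + 8b - 2c² - 3/2c - 6
  leading term bc²: subtract (-6)·g_2 from -6bc² + 8b - 2c² - 3/2c - 6 → 11/2bc + 8b - 2c² - ⅓c - 29/6
  leading term bc: no divisor's leading term divides it; move 11/2bc to the remainder.
  leading term b: no divisor's leading term divides it; move 8b to the remainder.
  leading term c²: no divisor's leading term divides it; move -2c² to the remainder.
  leading term c: no divisor's leading term divides it; move -⅓c to the remainder.
  leading term 1: no divisor's leading term divides it; move -29/6 to the remainder.
  normal form = 11/2bc + 8b - 2c² - ⅓c - 29/6.
The normal form is nonzero, so p ∉ I. Since p minus its normal form lies in I, I + (p) = I + (r) where r = 11/2bc + 8b - 2c² - ⅓c - 29/6; decide whether this ideal is the whole ring.
Run Buchberger on G together with r (pairs among the g_i already reduce to 0 since G is a Gröbner basis):
g_1 = a + 24/7bc, LT = a.
g_2 = bc² + 11/12bc + 7/36c + 7/36, LT = bc².
r = 11/2bc + 8b - 2c² - ⅓c - 29/6, LT = bc.

S(g_2,r): lcm = bc². S = -71/132bc + 4/11c³ + 2/33c² + 425/396c + 7/36.
  reduce S modulo (g_1, g_2, r):
  remainder 284/363b + 4/11c³ - 49/363c² + 1511/1452c - 101/363 ≠ 0; add m_4 = 284/363b + 4/11c³ - 49/363c² + 1511/1452c - 101/363 to the basis.

S(g_2,m_4): lcm = bc². S = 11/12bc - 33/71c⁵ + 49/284c⁴ - 1511/1136c³ + 101/284c² + 7/36c + 7/36.
  reduce S modulo (g_1, g_2, r, m_4):
  remainder -33/71c⁵ + 49/284c⁴ - 807/1136c³ + 391/852c² + 431/213c + 112/213 ≠ 0; add m_5 = -33/71c⁵ + 49/284c⁴ - 807/1136c³ + 391/852c² + 431/213c + 112/213 to the basis.

S(r,m_4): lcm = bc. S = 16/11b - 33/71c⁴ + 49/284c³ - 21165/12496c² + 2765/9372c - 29/33.
  reduce S modulo (g_1, g_2, r, m_4, m_5):
  remainder -33/71c⁴ - 143/284c³ - 1639/1136c² - 1397/852c - 77/213 ≠ 0; add m_6 = -33/71c⁴ - 143/284c³ - 1639/1136c² - 1397/852c - 77/213 to the basis.

The other S-polynomials (S(g_1,g_2), S(g_1,r), S(g_1,m_4), S(g_1,m_5), S(g_2,m_5), S(r,m_5), S(m_4,m_5), S(g_1,m_6), S(g_2,m_6), S(r,m_6), S(m_4,m_6), S(m_5,m_6)) all reduce to 0 modulo the current basis, so we have a Gröbner basis.
Inter-reduce: drop elements whose leading term is divisible by another's, tail-reduce, and make monic.
Reduced Gröbner basis: {a + 1152/497c³ + 192/497c² + 3400/497c + 88/71, b + 33/71c³ - 49/284c² + 1511/1136c - 101/284, c⁴ + 13/12c³ + 149/48c² + 127/36c + 7/9}.
The reduced Gröbner basis of I + (p) is {a + 1152/497c³ + 192/497c² + 3400/497c + 88/71, b + 33/71c³ - 49/284c² + 1511/1136c - 101/284, c⁴ + 13/12c³ + 149/48c² + 127/36c + 7/9} ≠ {1}, a proper ideal, so the enlarged system stays consistent: p is independent of I, with normal form 11/2bc + 8b - 2c² - ⅓c - 29/6.

3a² + 72/7abc + 7/4ac + 8b - 2c² - 3/2c - 6 is independent of I; its normal form modulo I is 11/2bc + 8b - 2c² - ⅓c - 29/6.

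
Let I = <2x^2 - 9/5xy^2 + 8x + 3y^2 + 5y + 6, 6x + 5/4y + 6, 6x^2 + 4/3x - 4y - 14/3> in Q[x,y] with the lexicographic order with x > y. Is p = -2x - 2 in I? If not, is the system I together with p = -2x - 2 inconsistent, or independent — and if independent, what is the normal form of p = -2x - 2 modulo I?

-2x - 2 lies in I (it reduces to 0).

First compute the reduced Gröbner basis of I by Buchberger's algorithm.
f_1 = 2x^2 - 9/5xy^2 + 8x + 3y^2 + 5y + 6, LT = x^2.
f_2 = 6x + 5/4y + 6, LT = x.
f_3 = 6x^2 + 4/3x - 4y - 14/3, LT = x^2.

S(f_1,f_2): lcm = x^2. S = -9/10xy^2 - 5/24xy + 3x + 3/2y^2 + 5/2y + 3.
  reduce S modulo (f_1, f_2, f_3):
  remainder 3/16y^3 + 7037/2880y^2 + 25/12y ≠ 0; add h_4 = 3/16y^3 + 7037/2880y^2 + 25/12y to the basis.

S(f_1,f_3): lcm = x^2. S = -9/10xy^2 + 34/9x + 3/2y^2 + 19/6y + 34/9.
  reduce S modulo (f_1, f_2, f_3, h_4):
  remainder -25/576y^2 + 8/27y ≠ 0; add h_5 = -25/576y^2 + 8/27y to the basis.

S(h_4,h_5): lcm = y^3. S = 53617/2700y^2 + 100/9y.
  reduce S modulo (f_1, f_2, f_3, h_4, h_5):
  remainder 7425476/50625y ≠ 0; add h_6 = 7425476/50625y to the basis.

The other S-polynomials (S(f_2,f_3), S(f_1,h_4), S(f_2,h_4), S(f_3,h_4), S(f_1,h_5), S(f_2,h_5), S(f_3,h_5), S(f_1,h_6), S(f_2,h_6), S(f_3,h_6), S(h_4,h_6), S(h_5,h_6)) all reduce to 0 modulo the current basis, so we have a Gröbner basis.
Inter-reduce: drop elements whose leading term is divisible by another's, tail-reduce, and make monic.
Reduced Gröbner basis: {x + 1, y}.
Label its elements g_1 = x + 1, g_2 = y.

Reduce p = -2x - 2 modulo G:
  leading term x: subtract (-2)·g_1 from -2x - 2 → 0
  normal form = 0.
Since the normal form is 0, p ∈ I.

The remainder on division by a Gröbner basis is unique — it is the normal form.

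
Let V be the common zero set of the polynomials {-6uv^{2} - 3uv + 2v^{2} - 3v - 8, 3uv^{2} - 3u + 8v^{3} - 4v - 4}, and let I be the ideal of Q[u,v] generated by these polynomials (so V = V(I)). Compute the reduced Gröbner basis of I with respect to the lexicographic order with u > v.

f_1 = -6uv^{2} - 3uv + 2v^{2} - 3v - 8, LT = uv^{2}.
f_2 = 3uv^{2} - 3u + 8v^{3} - 4v - 4, LT = uv^{2}.

S(f_1,f_2): lcm = uv^{2}. S = \tfrac{1}{2}uv + u - \tfrac{8}{3}v^{3} - \tfrac{1}{3}v^{2} + \tfrac{11}{6}v + \tfrac{8}{3}.
  leading term uv: no divisor's leading term divides it; move \tfrac{1}{2}uv to the remainder.
  leading term u: no divisor's leading term divides it; move u to the remainder.
  leading term v^{3}: no divisor's leading term divides it; move -\tfrac{8}{3}v^{3} to the remainder.
  leading term v^{2}: no divisor's leading term divides it; move -\tfrac{1}{3}v^{2} to the remainder.
  leading term v: no divisor's leading term divides it; move \tfrac{11}{6}v to the remainder.
  leading term 1: no divisor's leading term divides it; move \tfrac{8}{3} to the remainder.
  remainder \tfrac{1}{2}uv + u - \tfrac{8}{3}v^{3} - \tfrac{1}{3}v^{2} + \tfrac{11}{6}v + \tfrac{8}{3} ≠ 0; add g_3 = \tfrac{1}{2}uv + u - \tfrac{8}{3}v^{3} - \tfrac{1}{3}v^{2} + \tfrac{11}{6}v + \tfrac{8}{3} to the basis.

S(f_1,g_3): lcm = uv^{2}. S = -\tfrac{3}{2}uv + \tfrac{16}{3}v^{4} + \tfrac{2}{3}v^{3} - 4v^{2} - \tfrac{29}{6}v + \tfrac{4}{3}.
  leading term uv: subtract (-3)·g_3 from -\tfrac{3}{2}uv + \tfrac{16}{3}v^{4} + \tfrac{2}{3}v^{3} - 4v^{2} - \tfrac{29}{6}v + \tfrac{4}{3} → 3u + \tfrac{16}{3}v^{4} - \tfrac{22}{3}v^{3} - 5v^{2} + \tfrac{2}{3}v + \tfrac{28}{3}
  leading term u: no divisor's leading term divides it; move 3u to the remainder.
  leading term v^{4}: no divisor's leading term divides it; move \tfrac{16}{3}v^{4} to the remainder.
  leading term v^{3}: no divisor's leading term divides it; move -\tfrac{22}{3}v^{3} to the remainder.
  leading term v^{2}: no divisor's leading term divides it; move -5v^{2} to the remainder.
  leading term v: no divisor's leading term divides it; move \tfrac{2}{3}v to the remainder.
  leading term 1: no divisor's leading term divides it; move \tfrac{28}{3} to the remainder.
  remainder 3u + \tfrac{16}{3}v^{4} - \tfrac{22}{3}v^{3} - 5v^{2} + \tfrac{2}{3}v + \tfrac{28}{3} ≠ 0; add g_4 = 3u + \tfrac{16}{3}v^{4} - \tfrac{22}{3}v^{3} - 5v^{2} + \tfrac{2}{3}v + \tfrac{28}{3} to the basis.

S(f_1,g_4): lcm = uv^{2}. S = \tfrac{1}{2}uv - \tfrac{16}{9}v^{6} + \tfrac{22}{9}v^{5} + \tfrac{5}{3}v^{4} - \tfrac{2}{9}v^{3} - \tfrac{31}{9}v^{2} + \tfrac{1}{2}v + \tfrac{4}{3}.
  leading term uv: subtract (1)·g_3 from \tfrac{1}{2}uv - \tfrac{16}{9}v^{6} + \tfrac{22}{9}v^{5} + \tfrac{5}{3}v^{4} - \tfrac{2}{9}v^{3} - \tfrac{31}{9}v^{2} + \tfrac{1}{2}v + \tfrac{4}{3} → -u - \tfrac{16}{9}v^{6} + \tfrac{22}{9}v^{5} + \tfrac{5}{3}v^{4} + \tfrac{22}{9}v^{3} - \tfrac{28}{9}v^{2} - \tfrac{4}{3}v - \tfrac{4}{3}
  leading term u: subtract (-\tfrac{1}{3})·g_4 from -u - \tfrac{16}{9}v^{6} + \tfrac{22}{9}v^{5} + \tfrac{5}{3}v^{4} + \tfrac{22}{9}v^{3} - \tfrac{28}{9}v^{2} - \tfrac{4}{3}v - \tfrac{4}{3} → -\tfrac{16}{9}v^{6} + \tfrac{22}{9}v^{5} + \tfrac{31}{9}v^{4} - \tfrac{43}{9}v^{2} - \tfrac{10}{9}v + \tfrac{16}{9}
  leading term v^{6}: no divisor's leading term divides it; move -\tfrac{16}{9}v^{6} to the remainder.
  leading term v^{5}: no divisor's leading term divides it; move \tfrac{22}{9}v^{5} to the remainder.
  leading term v^{4}: no divisor's leading term divides it; move \tfrac{31}{9}v^{4} to the remainder.
  leading term v^{2}: no divisor's leading term divides it; move -\tfrac{43}{9}v^{2} to the remainder.
  leading term v: no divisor's leading term divides it; move -\tfrac{10}{9}v to the remainder.
  leading term 1: no divisor's leading term divides it; move \tfrac{16}{9} to the remainder.
  remainder -\tfrac{16}{9}v^{6} + \tfrac{22}{9}v^{5} + \tfrac{31}{9}v^{4} - \tfrac{43}{9}v^{2} - \tfrac{10}{9}v + \tfrac{16}{9} ≠ 0; add g_5 = -\tfrac{16}{9}v^{6} + \tfrac{22}{9}v^{5} + \tfrac{31}{9}v^{4} - \tfrac{43}{9}v^{2} - \tfrac{10}{9}v + \tfrac{16}{9} to the basis.

S(g_3,g_4): lcm = uv. S = 2u - \tfrac{16}{9}v^{5} + \tfrac{22}{9}v^{4} - \tfrac{11}{3}v^{3} - \tfrac{8}{9}v^{2} + \tfrac{5}{9}v + \tfrac{16}{3}.
  leading term u: subtract (\tfrac{2}{3})·g_4 from 2u - \tfrac{16}{9}v^{5} + \tfrac{22}{9}v^{4} - \tfrac{11}{3}v^{3} - \tfrac{8}{9}v^{2} + \tfrac{5}{9}v + \tfrac{16}{3} → -\tfrac{16}{9}v^{5} - \tfrac{10}{9}v^{4} + \tfrac{11}{9}v^{3} + \tfrac{22}{9}v^{2} + \tfrac{1}{9}v - \tfrac{8}{9}
  leading term v^{5}: no divisor's leading term divides it; move -\tfrac{16}{9}v^{5} to the remainder.
  leading term v^{4}: no divisor's leading term divides it; move -\tfrac{10}{9}v^{4} to the remainder.
  leading term v^{3}: no divisor's leading term divides it; move \tfrac{11}{9}v^{3} to the remainder.
  leading term v^{2}: no divisor's leading term divides it; move \tfrac{22}{9}v^{2} to the remainder.
  leading term v: no divisor's leading term divides it; move \tfrac{1}{9}v to the remainder.
  leading term 1: no divisor's leading term divides it; move -\tfrac{8}{9} to the remainder.
  remainder -\tfrac{16}{9}v^{5} - \tfrac{10}{9}v^{4} + \tfrac{11}{9}v^{3} + \tfrac{22}{9}v^{2} + \tfrac{1}{9}v - \tfrac{8}{9} ≠ 0; add g_6 = -\tfrac{16}{9}v^{5} - \tfrac{10}{9}v^{4} + \tfrac{11}{9}v^{3} + \tfrac{22}{9}v^{2} + \tfrac{1}{9}v - \tfrac{8}{9} to the basis.

The other S-polynomials (S(f_2,g_3), S(f_2,g_4), S(f_1,g_5), S(f_2,g_5), S(g_3,g_5), S(g_4,g_5), S(f_1,g_6), S(f_2,g_6), S(g_3,g_6), S(g_4,g_6), S(g_5,g_6)) all reduce to 0 modulo the current basis, so we have a Gröbner basis.
Inter-reduce: drop elements whose leading term is divisible by another's, tail-reduce, and make monic.

G = {u + \tfrac{16}{9}v^{4} - \tfrac{22}{9}v^{3} - \tfrac{5}{3}v^{2} + \tfrac{2}{9}v + \tfrac{28}{9}, v^{5} + \tfrac{5}{8}v^{4} - \tfrac{11}{16}v^{3} - \tfrac{11}{8}v^{2} - \tfrac{1}{16}v + \tfrac{1}{2}}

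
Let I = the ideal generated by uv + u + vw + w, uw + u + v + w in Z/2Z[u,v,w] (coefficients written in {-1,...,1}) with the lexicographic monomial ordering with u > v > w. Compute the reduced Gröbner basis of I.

f_1 = uv + u + vw + w, LT = uv.
f_2 = uw + u + v + w, LT = uw.

S(f_1,f_2): lcm = uvw. S = uv + uw + v^2 + vw^2 + vw + w^2.
  reduce S modulo (f_1, f_2):
  remainder v^2 + vw^2 + v + w^2 ≠ 0; add g_3 = v^2 + vw^2 + v + w^2 to the basis.

The other S-polynomials (S(f_1,g_3), S(f_2,g_3)) all reduce to 0 modulo the current basis, so we have a Gröbner basis.

G = {uv + u + vw + w, uw + u + v + w, v^2 + vw^2 + v + w^2}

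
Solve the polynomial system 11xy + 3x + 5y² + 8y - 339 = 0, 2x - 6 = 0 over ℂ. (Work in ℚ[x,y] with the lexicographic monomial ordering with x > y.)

{(3, -66/5), (3, 5)}

Compute a lex Gröbner basis by Buchberger's algorithm.
f_1 = 11xy + 3x + 5y² + 8y - 339, LT = xy.
f_2 = 2x - 6, LT = x.

S(f_1,f_2): lcm = xy. S = 3/11x + 5/11y² + 41/11y - 339/11.
  reduce S modulo (f_1, f_2):
  remainder 5/11y² + 41/11y - 30 ≠ 0; add h_3 = 5/11y² + 41/11y - 30 to the basis.

The other S-polynomials (S(f_1,h_3), S(f_2,h_3)) all reduce to 0 modulo the current basis, so we have a Gröbner basis.
Inter-reduce: drop elements whose leading term is divisible by another's, tail-reduce, and make monic.
Reduced Gröbner basis: {x - 3, y² + 41/5y - 66}.

The lex basis is triangular: the last element involves only y. Solving y² + 41/5y - 66 = 0 gives y ∈ {-66/5, 5}; substituting each value into the earlier elements determines the remaining variables.
  y = -66/5: the earlier basis element becomes x - 3 = 0, giving x = 3 — point (3, -66/5).
  y = 5: the earlier basis element becomes x - 3 = 0, giving x = 3 — point (3, 5).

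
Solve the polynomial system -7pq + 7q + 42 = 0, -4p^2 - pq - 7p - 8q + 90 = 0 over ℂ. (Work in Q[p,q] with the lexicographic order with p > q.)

{(-23/4, -8/9), (3, 3), (2, 6)}

Compute a lex Gröbner basis by Buchberger's algorithm.
f_1 = -7pq + 7q + 42, LT = pq.
f_2 = -4p^2 - pq - 7p - 8q + 90, LT = p^2.

S(f_1,f_2): lcm = p^2q. S = -1/4pq^2 - 11/4pq - 6p - 2q^2 + 45/2q.
  leading term pq^2: subtract (1/28q)·f_1 from -1/4pq^2 - 11/4pq - 6p - 2q^2 + 45/2q → -11/4pq - 6p - 9/4q^2 + 21q
  leading term pq: subtract (11/28)·f_1 from -11/4pq - 6p - 9/4q^2 + 21q → -6p - 9/4q^2 + 73/4q - 33/2
  leading term p: no divisor's leading term divides it; move -6p to the remainder.
  leading term q^2: no divisor's leading term divides it; move -9/4q^2 to the remainder.
  leading term q: no divisor's leading term divides it; move 73/4q to the remainder.
  leading term 1: no divisor's leading term divides it; move -33/2 to the remainder.
  remainder -6p - 9/4q^2 + 73/4q - 33/2 ≠ 0; add h_3 = -6p - 9/4q^2 + 73/4q - 33/2 to the basis.

S(f_1,h_3): lcm = pq. S = -3/8q^3 + 73/24q^2 - 15/4q - 6.
  leading term q^3: no divisor's leading term divides it; move -3/8q^3 to the remainder.
  leading term q^2: no divisor's leading term divides it; move 73/24q^2 to the remainder.
  leading term q: no divisor's leading term divides it; move -15/4q to the remainder.
  leading term 1: no divisor's leading term divides it; move -6 to the remainder.
  remainder -3/8q^3 + 73/24q^2 - 15/4q - 6 ≠ 0; add h_4 = -3/8q^3 + 73/24q^2 - 15/4q - 6 to the basis.

The other S-polynomials (S(f_2,h_3), S(f_1,h_4), S(f_2,h_4), S(h_3,h_4)) all reduce to 0 modulo the current basis, so we have a Gröbner basis.
Inter-reduce: drop elements whose leading term is divisible by another's, tail-reduce, and make monic.
Reduced Gröbner basis: {p + 3/8q^2 - 73/24q + 11/4, q^3 - 73/9q^2 + 10q + 16}.

The lex basis is triangular: the last element involves only q. Solving q^3 - 73/9q^2 + 10q + 16 = 0 gives q ∈ {-8/9, 3, 6}; substituting each value into the earlier elements determines the remaining variables.
  q = -8/9: the earlier basis element becomes p + 23/4 = 0, giving p = -23/4 — point (-23/4, -8/9).
  q = 3: the earlier basis element becomes p - 3 = 0, giving p = 3 — point (3, 3).
  q = 6: the earlier basis element becomes p - 2 = 0, giving p = 2 — point (2, 6).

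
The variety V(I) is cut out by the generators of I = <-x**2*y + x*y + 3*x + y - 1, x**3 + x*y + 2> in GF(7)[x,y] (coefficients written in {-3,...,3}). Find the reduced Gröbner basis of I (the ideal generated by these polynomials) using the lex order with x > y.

f_1 = -x**2*y + x*y + 3*x + y - 1, LT = x**2*y.
f_2 = x**3 + x*y + 2, LT = x**3.

S(f_1,f_2): lcm = x**3*y. S = -x**2*y - 3*x**2 - x*y**2 - x*y + x - 2*y.
  reduce S modulo (f_1, f_2):
  remainder -3*x**2 - x*y**2 - 2*x*y - 2*x - 3*y + 1 ≠ 0; add g_3 = -3*x**2 - x*y**2 - 2*x*y - 2*x - 3*y + 1 to the basis.

S(f_1,g_3): lcm = x**2*y. S = 2*x*y**3 - 3*x*y**2 + 3*x*y - 3*x - y**2 - 3*y + 1.
  reduce S modulo (f_1, f_2, g_3):
  remainder 2*x*y**3 - 3*x*y**2 + 3*x*y - 3*x - y**2 - 3*y + 1 ≠ 0; add g_4 = 2*x*y**3 - 3*x*y**2 + 3*x*y - 3*x - y**2 - 3*y + 1 to the basis.

S(f_2,g_3): lcm = x**3. S = 2*x**2*y**2 - 3*x**2*y - 3*x**2 - 2*x + 2.
  reduce S modulo (f_1, f_2, g_3, g_4):
  remainder 3*x*y**2 - 2*x*y - 2*x + 2*y**2 - 2*y - 3 ≠ 0; add g_5 = 3*x*y**2 - 2*x*y - 2*x + 2*y**2 - 2*y - 3 to the basis.

S(f_1,g_4): lcm = x**2*y**3. S = -2*x**2*y**2 + 2*x**2*y - 2*x**2 - x*y**3 + x*y**2 - 2*x*y + 3*x - y**3 + y**2.
  reduce S modulo (f_1, f_2, g_3, g_4, g_5):
  remainder 3*x*y + x - y**3 - 3*y**2 - y + 3 ≠ 0; add g_6 = 3*x*y + x - y**3 - 3*y**2 - y + 3 to the basis.

S(g_4,g_6): lcm = x*y**3. S = -3*x*y**2 - 2*x*y + 2*x - 2*y**5 + y**4 - 2*y**3 + 2*y**2 + 2*y - 3.
  reduce S modulo (f_1, f_2, g_3, g_4, g_5, g_6):
  remainder -x - 2*y**5 + y**4 - y**3 + y - 2 ≠ 0; add g_7 = -x - 2*y**5 + y**4 - y**3 + y - 2 to the basis.

S(g_5,g_6): lcm = x*y**2. S = -x*y - 3*x - 2*y**4 + y**3 + y**2 + 3*y - 1.
  reduce S modulo (f_1, f_2, g_3, g_4, g_5, g_6, g_7):
  remainder 3*y**5 + y**3 + 3 ≠ 0; add g_8 = 3*y**5 + y**3 + 3 to the basis.

The other S-polynomials (S(f_2,g_4), S(g_3,g_4), S(f_1,g_5), S(f_2,g_5), S(g_3,g_5), S(g_4,g_5), S(f_1,g_6), S(f_2,g_6), S(g_3,g_6), S(f_1,g_7), S(f_2,g_7), S(g_3,g_7), S(g_4,g_7), S(g_5,g_7), S(g_6,g_7), S(f_1,g_8), S(f_2,g_8), S(g_3,g_8), S(g_4,g_8), S(g_5,g_8), S(g_6,g_8), S(g_7,g_8)) all reduce to 0 modulo the current basis, so we have a Gröbner basis.
Inter-reduce: drop elements whose leading term is divisible by another's, tail-reduce, and make monic.

G = {x - y**4 - 2*y**3 - y, y**5 - 2*y**3 + 1}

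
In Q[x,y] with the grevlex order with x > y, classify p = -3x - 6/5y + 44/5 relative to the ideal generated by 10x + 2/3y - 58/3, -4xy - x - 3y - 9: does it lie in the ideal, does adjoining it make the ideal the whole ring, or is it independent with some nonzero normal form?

First compute the reduced Gröbner basis of I by Buchberger's algorithm.
f_1 = 10x + 2/3y - 58/3, LT = x.
f_2 = -4xy - x - 3y - 9, LT = xy.

S(f_1,f_2): lcm = xy. S = 1/15y^2 - 1/4x - 161/60y - 9/4.
  leading term y^2: no divisor's leading term divides it; move 1/15y^2 to the remainder.
  leading term x: subtract (-1/40)·f_1 from -1/4x - 161/60y - 9/4 → -8/3y - 41/15
  leading term y: no divisor's leading term divides it; move -8/3y to the remainder.
  leading term 1: no divisor's leading term divides it; move -41/15 to the remainder.
  remainder 1/15y^2 - 8/3y - 41/15 ≠ 0; add h_3 = 1/15y^2 - 8/3y - 41/15 to the basis.

The other S-polynomials (S(f_1,h_3), S(f_2,h_3)) all reduce to 0 modulo the current basis, so we have a Gröbner basis.
Inter-reduce: drop elements whose leading term is divisible by another's, tail-reduce, and make monic.
Reduced Gröbner basis: {y^2 - 40y - 41, x + 1/15y - 29/15}.
Label its elements g_1 = y^2 - 40y - 41, g_2 = x + 1/15y - 29/15.

Reduce p = -3x - 6/5y + 44/5 modulo G:
  leading term x: subtract (-3)·g_2 from -3x - 6/5y + 44/5 → -y + 3
  leading term y: no divisor's leading term divides it; move -y to the remainder.
  leading term 1: no divisor's leading term divides it; move 3 to the remainder.
  normal form = -y + 3.
The normal form is nonzero, so p ∉ I. Since p minus its normal form lies in I, I + (p) = I + (r) where r = -y + 3; decide whether this ideal is the whole ring.
Run Buchberger on G together with r (pairs among the g_i already reduce to 0 since G is a Gröbner basis):
g_1 = y^2 - 40y - 41, LT = y^2.
g_2 = x + 1/15y - 29/15, LT = x.
r = -y + 3, LT = y.

S(g_1,r): lcm = y^2. S = -37y - 41.
  leading term y: subtract (37)·r from -37y - 41 → -152
  leading term 1: no divisor's leading term divides it; move -152 to the remainder.
  remainder -152 ≠ 0; add m_4 = -152 to the basis.

The other S-polynomials (S(g_1,g_2), S(g_2,r), S(g_1,m_4), S(g_2,m_4), S(r,m_4)) all reduce to 0 modulo the current basis, so we have a Gröbner basis.
Inter-reduce: drop elements whose leading term is divisible by another's, tail-reduce, and make monic.
Reduced Gröbner basis: {1}.
The reduced Gröbner basis of I + (p) is {1}: the ideal is the whole ring, so the enlarged system has no common solution — adjoining p is inconsistent.

The remainder on division by a Gröbner basis is unique — it is the normal form.

Adjoining -3x - 6/5y + 44/5 makes the ideal the whole ring: the system is inconsistent.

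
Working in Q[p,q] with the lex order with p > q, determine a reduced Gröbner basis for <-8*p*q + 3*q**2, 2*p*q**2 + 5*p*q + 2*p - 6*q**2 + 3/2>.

G = {p + 3/8*q**3 - 33/16*q**2 + 3/4, q**4 - 11/2*q**3 + q**2 + 2*q}

f_1 = -8*p*q + 3*q**2, LT = p*q.
f_2 = 2*p*q**2 + 5*p*q + 2*p - 6*q**2 + 3/2, LT = p*q**2.

S(f_1,f_2): lcm = p*q**2. S = -5/2*p*q - p - 3/8*q**3 + 3*q**2 - 3/4.
  reduce S modulo (f_1, f_2):
  remainder -p - 3/8*q**3 + 33/16*q**2 - 3/4 ≠ 0; add g_3 = -p - 3/8*q**3 + 33/16*q**2 - 3/4 to the basis.

S(f_1,g_3): lcm = p*q. S = -3/8*q**4 + 33/16*q**3 - 3/8*q**2 - 3/4*q.
  reduce S modulo (f_1, f_2, g_3):
  remainder -3/8*q**4 + 33/16*q**3 - 3/8*q**2 - 3/4*q ≠ 0; add g_4 = -3/8*q**4 + 33/16*q**3 - 3/8*q**2 - 3/4*q to the basis.

The other S-polynomials (S(f_2,g_3), S(f_1,g_4), S(f_2,g_4), S(g_3,g_4)) all reduce to 0 modulo the current basis, so we have a Gröbner basis.
Inter-reduce: drop elements whose leading term is divisible by another's, tail-reduce, and make monic.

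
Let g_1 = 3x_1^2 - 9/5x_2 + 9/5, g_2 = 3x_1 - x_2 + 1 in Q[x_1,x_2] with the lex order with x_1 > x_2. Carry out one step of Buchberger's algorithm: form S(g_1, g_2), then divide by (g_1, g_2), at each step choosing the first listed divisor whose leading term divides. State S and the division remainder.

lcm(LM(g_1), LM(g_2)) = x_1^2.
S = (lcm/LT(g_1))·g_1 − (lcm/LT(g_2))·g_2 = 1/3x_1x_2 - 1/3x_1 - 3/5x_2 + 3/5.
Reduce S modulo (g_1, g_2) in that order:
  leading term x_1x_2: subtract (1/9x_2)·g_2 from 1/3x_1x_2 - 1/3x_1 - 3/5x_2 + 3/5 → -1/3x_1 + 1/9x_2^2 - 32/45x_2 + 3/5
  leading term x_1: subtract (-1/9)·g_2 from -1/3x_1 + 1/9x_2^2 - 32/45x_2 + 3/5 → 1/9x_2^2 - 37/45x_2 + 32/45
  leading term x_2^2: no divisor's leading term divides it; move 1/9x_2^2 to the remainder.
  leading term x_2: no divisor's leading term divides it; move -37/45x_2 to the remainder.
  leading term 1: no divisor's leading term divides it; move 32/45 to the remainder.
The remainder 1/9x_2^2 - 37/45x_2 + 32/45 is nonzero, so it would be added as the next basis element.

S(g_1, g_2) = 1/3x_1x_2 - 1/3x_1 - 3/5x_2 + 3/5; remainder on division = 1/9x_2^2 - 37/45x_2 + 32/45.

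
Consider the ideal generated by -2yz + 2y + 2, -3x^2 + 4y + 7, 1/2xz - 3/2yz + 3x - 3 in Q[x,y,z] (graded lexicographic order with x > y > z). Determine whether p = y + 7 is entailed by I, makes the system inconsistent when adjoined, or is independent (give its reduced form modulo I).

First compute the reduced Gröbner basis of I by Buchberger's algorithm.
f_1 = -2yz + 2y + 2, LT = yz.
f_2 = -3x^2 + 4y + 7, LT = x^2.
f_3 = 1/2xz - 3/2yz + 3x - 3, LT = xz.

S(f_1,f_3): lcm = xyz. S = 3y^2z - 7xy - x + 6y.
  leading term y^2z: subtract (-3/2y)·f_1 from 3y^2z - 7xy - x + 6y → -7xy + 3y^2 - x + 9y
  leading term xy: no divisor's leading term divides it; move -7xy to the remainder.
  leading term y^2: no divisor's leading term divides it; move 3y^2 to the remainder.
  leading term x: no divisor's leading term divides it; move -x to the remainder.
  leading term y: no divisor's leading term divides it; move 9y to the remainder.
  remainder -7xy + 3y^2 - x + 9y ≠ 0; add h_4 = -7xy + 3y^2 - x + 9y to the basis.

S(f_2,f_3): lcm = x^2z. S = 3xyz - 6x^2 - 4/3yz + 6x - 7/3z.
  leading term xyz: subtract (-3/2x)·f_1 from 3xyz - 6x^2 - 4/3yz + 6x - 7/3z → -6x^2 + 3xy - 4/3yz + 9x - 7/3z
  leading term x^2: subtract (2)·f_2 from -6x^2 + 3xy - 4/3yz + 9x - 7/3z → 3xy - 4/3yz + 9x - 8y - 7/3z - 14
  leading term xy: subtract (-3/7)·h_4 from 3xy - 4/3yz + 9x - 8y - 7/3z - 14 → 9/7y^2 - 4/3yz + 60/7x - 29/7y - 7/3z - 14
  leading term y^2: no divisor's leading term divides it; move 9/7y^2 to the remainder.
  leading term yz: subtract (2/3)·f_1 from -4/3yz + 60/7x - 29/7y - 7/3z - 14 → 60/7x - 115/21y - 7/3z - 46/3
  leading term x: no divisor's leading term divides it; move 60/7x to the remainder.
  leading term y: no divisor's leading term divides it; move -115/21y to the remainder.
  leading term z: no divisor's leading term divides it; move -7/3z to the remainder.
  leading term 1: no divisor's leading term divides it; move -46/3 to the remainder.
  remainder 9/7y^2 + 60/7x - 115/21y - 7/3z - 46/3 ≠ 0; add h_5 = 9/7y^2 + 60/7x - 115/21y - 7/3z - 46/3 to the basis.

S(f_1,h_5): lcm = y^2z. S = -20/3xz - y^2 + 115/27yz + 49/27z^2 - y + 322/27z.
  leading term xz: subtract (-40/3)·f_3 from -20/3xz - y^2 + 115/27yz + 49/27z^2 - y + 322/27z → -y^2 - 425/27yz + 49/27z^2 + 40x - y + 322/27z - 40
  leading term y^2: subtract (-7/9)·h_5 from -y^2 - 425/27yz + 49/27z^2 + 40x - y + 322/27z - 40 → -425/27yz + 49/27z^2 + 140/3x - 142/27y + 91/9z - 1402/27
  leading term yz: subtract (425/54)·f_1 from -425/27yz + 49/27z^2 + 140/3x - 142/27y + 91/9z - 1402/27 → 49/27z^2 + 140/3x - 21y + 91/9z - 203/3
  leading term z^2: no divisor's leading term divides it; move 49/27z^2 to the remainder.
  leading term x: no divisor's leading term divides it; move 140/3x to the remainder.
  leading term y: no divisor's leading term divides it; move -21y to the remainder.
  leading term z: no divisor's leading term divides it; move 91/9z to the remainder.
  leading term 1: no divisor's leading term divides it; move -203/3 to the remainder.
  remainder 49/27z^2 + 140/3x - 21y + 91/9z - 203/3 ≠ 0; add h_6 = 49/27z^2 + 140/3x - 21y + 91/9z - 203/3 to the basis.

The other S-polynomials (S(f_1,f_2), S(f_1,h_4), S(f_2,h_4), S(f_3,h_4), S(f_2,h_5), S(f_3,h_5), S(h_4,h_5), S(f_1,h_6), S(f_2,h_6), S(f_3,h_6), S(h_4,h_6), S(h_5,h_6)) all reduce to 0 modulo the current basis, so we have a Gröbner basis.
Inter-reduce: drop elements whose leading term is divisible by another's, tail-reduce, and make monic.
Reduced Gröbner basis: {x^2 - 4/3y - 7/3, xy + 3x - 28/9y - 7/9z - 46/9, xz + 6x - 3y - 9, y^2 + 20/3x - 115/27y - 49/27z - 322/27, yz - y - 1, z^2 + 180/7x - 81/7y + 39/7z - 261/7}.
Label its elements g_1 = x^2 - 4/3y - 7/3, g_2 = xy + 3x - 28/9y - 7/9z - 46/9, g_3 = xz + 6x - 3y - 9, g_4 = y^2 + 20/3x - 115/27y - 49/27z - 322/27, g_5 = yz - y - 1, g_6 = z^2 + 180/7x - 81/7y + 39/7z - 261/7.

Reduce p = y + 7 modulo G:
  leading term y: no divisor's leading term divides it; move y to the remainder.
  leading term 1: no divisor's leading term divides it; move 7 to the remainder.
  normal form = y + 7.
The normal form is nonzero, so p ∉ I. Since p minus its normal form lies in I, I + (p) = I + (r) where r = y + 7; decide whether this ideal is the whole ring.
Run Buchberger on G together with r (pairs among the g_i already reduce to 0 since G is a Gröbner basis):
g_1 = x^2 - 4/3y - 7/3, LT = x^2.
g_2 = xy + 3x - 28/9y - 7/9z - 46/9, LT = xy.
g_3 = xz + 6x - 3y - 9, LT = xz.
g_4 = y^2 + 20/3x - 115/27y - 49/27z - 322/27, LT = y^2.
g_5 = yz - y - 1, LT = yz.
g_6 = z^2 + 180/7x - 81/7y + 39/7z - 261/7, LT = z^2.
r = y + 7, LT = y.

S(g_2,r): lcm = xy. S = -4x - 28/9y - 7/9z - 46/9.
  leading term x: no divisor's leading term divides it; move -4x to the remainder.
  leading term y: subtract (-28/9)·r from -28/9y - 7/9z - 46/9 → -7/9z + 50/3
  leading term z: no divisor's leading term divides it; move -7/9z to the remainder.
  leading term 1: no divisor's leading term divides it; move 50/3 to the remainder.
  remainder -4x - 7/9z + 50/3 ≠ 0; add m_8 = -4x - 7/9z + 50/3 to the basis.

S(g_4,r): lcm = y^2. S = 20/3x - 304/27y - 49/27z - 322/27.
  leading term x: subtract (-5/3)·m_8 from 20/3x - 304/27y - 49/27z - 322/27 → -304/27y - 28/9z + 428/27
  leading term y: subtract (-304/27)·r from -304/27y - 28/9z + 428/27 → -28/9z + 284/3
  leading term z: no divisor's leading term divides it; move -28/9z to the remainder.
  leading term 1: no divisor's leading term divides it; move 284/3 to the remainder.
  remainder -28/9z + 284/3 ≠ 0; add m_9 = -28/9z + 284/3 to the basis.

S(g_5,r): lcm = yz. S = -y - 7z - 1.
  leading term y: subtract (-1)·r from -y - 7z - 1 → -7z + 6
  leading term z: subtract (9/4)·m_9 from -7z + 6 → -207
  leading term 1: no divisor's leading term divides it; move -207 to the remainder.
  remainder -207 ≠ 0; add m_10 = -207 to the basis.

The other S-polynomials (S(g_1,g_2), S(g_1,g_3), S(g_1,g_4), S(g_1,g_5), S(g_1,g_6), S(g_1,r), S(g_2,g_3), S(g_2,g_4), S(g_2,g_5), S(g_2,g_6), S(g_3,g_4), S(g_3,g_5), S(g_3,g_6), S(g_3,r), S(g_4,g_5), S(g_4,g_6), S(g_5,g_6), S(g_6,r), S(g_1,m_8), S(g_2,m_8), S(g_3,m_8), S(g_4,m_8), S(g_5,m_8), S(g_6,m_8), S(r,m_8), S(g_1,m_9), S(g_2,m_9), S(g_3,m_9), S(g_4,m_9), S(g_5,m_9), S(g_6,m_9), S(r,m_9), S(m_8,m_9), S(g_1,m_10), S(g_2,m_10), S(g_3,m_10), S(g_4,m_10), S(g_5,m_10), S(g_6,m_10), S(r,m_10), S(m_8,m_10), S(m_9,m_10)) all reduce to 0 modulo the current basis, so we have a Gröbner basis.
Inter-reduce: drop elements whose leading term is divisible by another's, tail-reduce, and make monic.
Reduced Gröbner basis: {1}.
The reduced Gröbner basis of I + (p) is {1}: the ideal is the whole ring, so the enlarged system has no common solution — adjoining p is inconsistent.

Adjoining y + 7 makes the ideal the whole ring: the system is inconsistent.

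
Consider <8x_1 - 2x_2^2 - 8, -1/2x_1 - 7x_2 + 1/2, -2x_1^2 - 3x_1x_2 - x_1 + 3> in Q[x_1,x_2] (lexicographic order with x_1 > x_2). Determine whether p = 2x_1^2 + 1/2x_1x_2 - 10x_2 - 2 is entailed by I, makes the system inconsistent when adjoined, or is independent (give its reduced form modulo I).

2x_1^2 + 1/2x_1x_2 - 10x_2 - 2 lies in I (it reduces to 0).

First compute the reduced Gröbner basis of I by Buchberger's algorithm.
f_1 = 8x_1 - 2x_2^2 - 8, LT = x_1.
f_2 = -1/2x_1 - 7x_2 + 1/2, LT = x_1.
f_3 = -2x_1^2 - 3x_1x_2 - x_1 + 3, LT = x_1^2.

S(f_1,f_2): lcm = x_1. S = -1/4x_2^2 - 14x_2.
  leading term x_2^2: no divisor's leading term divides it; move -1/4x_2^2 to the remainder.
  leading term x_2: no divisor's leading term divides it; move -14x_2 to the remainder.
  remainder -1/4x_2^2 - 14x_2 ≠ 0; add h_4 = -1/4x_2^2 - 14x_2 to the basis.

S(f_1,f_3): lcm = x_1^2. S = -1/4x_1x_2^2 - 3/2x_1x_2 - 3/2x_1 + 3/2.
  leading term x_1x_2^2: subtract (-1/32x_2^2)·f_1 from -1/4x_1x_2^2 - 3/2x_1x_2 - 3/2x_1 + 3/2 → -3/2x_1x_2 - 3/2x_1 - 1/16x_2^4 - 1/4x_2^2 + 3/2
  leading term x_1x_2: subtract (-3/16x_2)·f_1 from -3/2x_1x_2 - 3/2x_1 - 1/16x_2^4 - 1/4x_2^2 + 3/2 → -3/2x_1 - 1/16x_2^4 - 3/8x_2^3 - 1/4x_2^2 - 3/2x_2 + 3/2
  leading term x_1: subtract (-3/16)·f_1 from -3/2x_1 - 1/16x_2^4 - 3/8x_2^3 - 1/4x_2^2 - 3/2x_2 + 3/2 → -1/16x_2^4 - 3/8x_2^3 - 5/8x_2^2 - 3/2x_2
  leading term x_2^4: subtract (1/4x_2^2)·h_4 from -1/16x_2^4 - 3/8x_2^3 - 5/8x_2^2 - 3/2x_2 → 25/8x_2^3 - 5/8x_2^2 - 3/2x_2
  leading term x_2^3: subtract (-25/2x_2)·h_4 from 25/8x_2^3 - 5/8x_2^2 - 3/2x_2 → -1405/8x_2^2 - 3/2x_2
  leading term x_2^2: subtract (1405/2)·h_4 from -1405/8x_2^2 - 3/2x_2 → 19667/2x_2
  leading term x_2: no divisor's leading term divides it; move 19667/2x_2 to the remainder.
  remainder 19667/2x_2 ≠ 0; add h_5 = 19667/2x_2 to the basis.

The other S-polynomials (S(f_2,f_3), S(f_1,h_4), S(f_2,h_4), S(f_3,h_4), S(f_1,h_5), S(f_2,h_5), S(f_3,h_5), S(h_4,h_5)) all reduce to 0 modulo the current basis, so we have a Gröbner basis.
Inter-reduce: drop elements whose leading term is divisible by another's, tail-reduce, and make monic.
Reduced Gröbner basis: {x_1 - 1, x_2}.
Label its elements g_1 = x_1 - 1, g_2 = x_2.

Reduce p = 2x_1^2 + 1/2x_1x_2 - 10x_2 - 2 modulo G:
  leading term x_1^2: subtract (2x_1)·g_1 from 2x_1^2 + 1/2x_1x_2 - 10x_2 - 2 → 1/2x_1x_2 + 2x_1 - 10x_2 - 2
  leading term x_1x_2: subtract (1/2x_2)·g_1 from 1/2x_1x_2 + 2x_1 - 10x_2 - 2 → 2x_1 - 19/2x_2 - 2
  leading term x_1: subtract (2)·g_1 from 2x_1 - 19/2x_2 - 2 → -19/2x_2
  leading term x_2: subtract (-19/2)·g_2 from -19/2x_2 → 0
  normal form = 0.
Since the normal form is 0, p ∈ I.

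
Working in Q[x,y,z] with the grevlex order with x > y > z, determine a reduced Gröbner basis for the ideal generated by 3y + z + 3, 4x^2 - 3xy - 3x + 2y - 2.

G = {x^2 + 1/4xz - 1/6z - 1, y + 1/3z + 1}

Buchberger's algorithm terminates because the ascending chain of leading-term ideals stabilizes.

f_1 = 3y + z + 3, LT = y.
f_2 = 4x^2 - 3xy - 3x + 2y - 2, LT = x^2.

The S-polynomials (S(f_1,f_2)) all reduce to 0 modulo the current basis, so we have a Gröbner basis.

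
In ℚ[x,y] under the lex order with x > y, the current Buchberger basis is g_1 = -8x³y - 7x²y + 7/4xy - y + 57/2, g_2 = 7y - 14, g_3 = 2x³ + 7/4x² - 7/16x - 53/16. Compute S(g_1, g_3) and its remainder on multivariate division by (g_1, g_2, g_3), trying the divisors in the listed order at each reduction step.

S(g_1, g_3) = 57/32y - 57/16; remainder on division = 0.

lcm(LM(g_1), LM(g_3)) = x³y.
S = (lcm/LT(g_1))·g_1 − (lcm/LT(g_3))·g_3 = 57/32y - 57/16.
Reduce S modulo (g_1, g_2, g_3) in that order:
  leading term y: subtract (57/224)·g_2 from 57/32y - 57/16 → 0
The remainder is 0, so this S-polynomial contributes no new basis element.
This is the inner loop of Buchberger's algorithm — each nonzero remainder becomes a new basis element.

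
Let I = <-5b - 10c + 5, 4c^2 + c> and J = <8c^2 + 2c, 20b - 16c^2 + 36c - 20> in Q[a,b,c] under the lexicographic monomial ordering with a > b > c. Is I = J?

Yes, the ideals are equal.

For a fixed monomial order, each ideal has a unique reduced Gröbner basis; comparing bases decides equality.
Buchberger on the first generating set:
f_1 = -5b - 10c + 5, LT = b.
f_2 = 4c^2 + c, LT = c^2.

The S-polynomials (S(f_1,f_2)) all reduce to 0 modulo the current basis, so we have a Gröbner basis.
Inter-reduce: drop elements whose leading term is divisible by another's, tail-reduce, and make monic.
Reduced Gröbner basis: {b + 2c - 1, c^2 + 1/4c}.

Buchberger on the second generating set:
h_1 = 8c^2 + 2c, LT = c^2.
h_2 = 20b - 16c^2 + 36c - 20, LT = b.

The S-polynomials (S(h_1,h_2)) all reduce to 0 modulo the current basis, so we have a Gröbner basis.
Inter-reduce: drop elements whose leading term is divisible by another's, tail-reduce, and make monic.
Reduced Gröbner basis: {b + 2c - 1, c^2 + 1/4c}.

These coincide, so the ideals are equal.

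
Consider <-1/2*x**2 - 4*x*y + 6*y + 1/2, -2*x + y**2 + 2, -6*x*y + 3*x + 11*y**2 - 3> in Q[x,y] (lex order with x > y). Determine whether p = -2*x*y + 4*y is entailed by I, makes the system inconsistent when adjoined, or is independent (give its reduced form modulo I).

First compute the reduced Gröbner basis of I by Buchberger's algorithm.
f_1 = -1/2*x**2 - 4*x*y + 6*y + 1/2, LT = x**2.
f_2 = -2*x + y**2 + 2, LT = x.
f_3 = -6*x*y + 3*x + 11*y**2 - 3, LT = x*y.

S(f_1,f_2): lcm = x**2. S = 1/2*x*y**2 + 8*x*y + x - 12*y - 1.
  reduce S modulo (f_1, f_2, f_3):
  remainder 1/4*y**4 + 4*y**3 + y**2 - 4*y ≠ 0; add h_4 = 1/4*y**4 + 4*y**3 + y**2 - 4*y to the basis.

S(f_1,f_3): lcm = x**2*y. S = 1/2*x**2 + 59/6*x*y**2 - 1/2*x - 12*y**2 - y.
  reduce S modulo (f_1, f_2, f_3, h_4):
  remainder -242/3*y**3 - 265/12*y**2 + 239/3*y ≠ 0; add h_5 = -242/3*y**3 - 265/12*y**2 + 239/3*y to the basis.

S(f_2,f_3): lcm = x*y. S = 1/2*x - 1/2*y**3 + 11/6*y**2 - y - 1/2.
  reduce S modulo (f_1, f_2, f_3, h_4, h_5):
  remainder 12895/5808*y**2 - 723/484*y ≠ 0; add h_6 = 12895/5808*y**2 - 723/484*y to the basis.

S(f_3,h_4): lcm = x*y**4. S = -33/2*x*y**3 - 4*x*y**2 + 16*x*y - 11/6*y**5 + 1/2*y**3.
  reduce S modulo (f_1, f_2, f_3, h_4, h_5, h_6):
  remainder 119752/38685*y ≠ 0; add h_7 = 119752/38685*y to the basis.

The other S-polynomials (S(f_1,h_4), S(f_2,h_4), S(f_1,h_5), S(f_2,h_5), S(f_3,h_5), S(h_4,h_5), S(f_1,h_6), S(f_2,h_6), S(f_3,h_6), S(h_4,h_6), S(h_5,h_6), S(f_1,h_7), S(f_2,h_7), S(f_3,h_7), S(h_4,h_7), S(h_5,h_7), S(h_6,h_7)) all reduce to 0 modulo the current basis, so we have a Gröbner basis.
Inter-reduce: drop elements whose leading term is divisible by another's, tail-reduce, and make monic.
Reduced Gröbner basis: {x - 1, y}.
Label its elements g_1 = x - 1, g_2 = y.

Reduce p = -2*x*y + 4*y modulo G:
  leading term x*y: subtract (-2*y)·g_1 from -2*x*y + 4*y → 2*y
  leading term y: subtract (2)·g_2 from 2*y → 0
  normal form = 0.
Since the normal form is 0, p ∈ I.

-2*x*y + 4*y lies in I (it reduces to 0).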